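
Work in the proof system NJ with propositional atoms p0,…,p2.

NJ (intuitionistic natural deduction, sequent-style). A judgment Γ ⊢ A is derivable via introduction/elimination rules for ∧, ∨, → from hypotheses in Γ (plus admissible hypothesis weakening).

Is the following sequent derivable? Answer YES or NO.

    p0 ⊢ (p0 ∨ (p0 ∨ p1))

Derivation (root first):
[∨I₂] p0 ⊢ (p0 ∨ (p0 ∨ p1))
  [∨I₁] p0 ⊢ (p0 ∨ p1)
    [Ax] p0 ⊢ p0

Result: YES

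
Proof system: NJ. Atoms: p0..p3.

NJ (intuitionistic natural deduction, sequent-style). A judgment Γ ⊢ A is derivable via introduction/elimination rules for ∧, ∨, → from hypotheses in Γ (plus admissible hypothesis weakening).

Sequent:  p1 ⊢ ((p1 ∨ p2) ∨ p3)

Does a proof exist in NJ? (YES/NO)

Proof tree:
[∨I₁] p1 ⊢ ((p1 ∨ p2) ∨ p3)
  [∨I₁] p1 ⊢ (p1 ∨ p2)
    [Ax] p1 ⊢ p1

Result: YES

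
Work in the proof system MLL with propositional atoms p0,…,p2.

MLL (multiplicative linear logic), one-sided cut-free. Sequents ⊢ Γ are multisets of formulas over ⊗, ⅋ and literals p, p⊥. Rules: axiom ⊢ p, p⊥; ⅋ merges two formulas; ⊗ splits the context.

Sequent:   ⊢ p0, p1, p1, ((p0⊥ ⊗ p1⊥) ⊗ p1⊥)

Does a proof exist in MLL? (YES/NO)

Derivation (root first):
[⊗]  ⊢ p0, p1, p1, ((p0⊥ ⊗ p1⊥) ⊗ p1⊥)
  [⊗]  ⊢ p0, p1, (p0⊥ ⊗ p1⊥)
    [Ax]  ⊢ p0, p0⊥
    [Ax]  ⊢ p1, p1⊥
  [Ax]  ⊢ p1, p1⊥

Result: YES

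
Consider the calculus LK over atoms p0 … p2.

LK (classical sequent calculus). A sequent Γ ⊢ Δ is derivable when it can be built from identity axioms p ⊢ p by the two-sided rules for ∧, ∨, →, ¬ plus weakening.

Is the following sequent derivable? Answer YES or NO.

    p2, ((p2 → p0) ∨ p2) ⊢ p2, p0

Derivation trace:
[∨L] p2, ((p2 → p0) ∨ p2) ⊢ p2, p0
  [→L] p2, (p2 → p0) ⊢ p2, p0
    [Ax] p2 ⊢ p2
    [WR] p0 ⊢ p0, p2
      [Ax] p0 ⊢ p0
  [Ax] p2 ⊢ p2

Result: YES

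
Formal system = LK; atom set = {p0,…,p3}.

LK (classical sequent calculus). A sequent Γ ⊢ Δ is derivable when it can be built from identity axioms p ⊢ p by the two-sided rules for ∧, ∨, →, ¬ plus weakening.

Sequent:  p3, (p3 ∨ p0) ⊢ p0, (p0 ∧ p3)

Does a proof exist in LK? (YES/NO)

Enumerate valuations to refute Γ ⊢ Δ:
  v=0000: Γ:[p3=F, (p3 ∨ p0)=F] Δ:[p0=F, (p0 ∧ p3)=F] refutes=False
  v=0001: Γ:[p3=T, (p3 ∨ p0)=T] Δ:[p0=F, (p0 ∧ p3)=F] refutes=True  ← countermodel

Result: NO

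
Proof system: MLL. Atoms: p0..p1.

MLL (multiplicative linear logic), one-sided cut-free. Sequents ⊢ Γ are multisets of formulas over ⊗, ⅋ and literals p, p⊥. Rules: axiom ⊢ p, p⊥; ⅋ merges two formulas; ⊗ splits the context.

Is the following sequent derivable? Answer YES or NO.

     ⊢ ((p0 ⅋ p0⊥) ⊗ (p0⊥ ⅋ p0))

Derivation trace:
[⊗]  ⊢ ((p0 ⅋ p0⊥) ⊗ (p0⊥ ⅋ p0))
  [⅋]  ⊢ (p0 ⅋ p0⊥)
    [Ax]  ⊢ p0, p0⊥
  [⅋]  ⊢ (p0⊥ ⅋ p0)
    [Ax]  ⊢ p0, p0⊥

Result: YES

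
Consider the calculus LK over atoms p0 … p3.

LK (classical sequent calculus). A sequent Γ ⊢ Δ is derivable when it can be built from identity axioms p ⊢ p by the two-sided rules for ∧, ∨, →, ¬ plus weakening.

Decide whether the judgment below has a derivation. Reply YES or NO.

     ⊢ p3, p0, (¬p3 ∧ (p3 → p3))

Derivation (root first):
[∧R]  ⊢ p3, p0, (¬p3 ∧ (p3 → p3))
  [¬R]  ⊢ p3, p0, ¬p3
    [WR] p3 ⊢ p3, p0
      [Ax] p3 ⊢ p3
  [→R]  ⊢ (p3 → p3)
    [Ax] p3 ⊢ p3

Result: YES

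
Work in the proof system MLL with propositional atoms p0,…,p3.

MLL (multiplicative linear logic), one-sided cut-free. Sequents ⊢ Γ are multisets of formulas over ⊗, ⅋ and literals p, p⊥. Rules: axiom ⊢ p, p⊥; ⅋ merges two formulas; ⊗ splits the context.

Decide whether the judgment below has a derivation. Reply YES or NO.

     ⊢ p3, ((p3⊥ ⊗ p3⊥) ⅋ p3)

Derivation (root first):
[⅋]  ⊢ p3, ((p3⊥ ⊗ p3⊥) ⅋ p3)
  [⊗]  ⊢ p3, p3, (p3⊥ ⊗ p3⊥)
    [Ax]  ⊢ p3, p3⊥
    [Ax]  ⊢ p3, p3⊥

Result: YES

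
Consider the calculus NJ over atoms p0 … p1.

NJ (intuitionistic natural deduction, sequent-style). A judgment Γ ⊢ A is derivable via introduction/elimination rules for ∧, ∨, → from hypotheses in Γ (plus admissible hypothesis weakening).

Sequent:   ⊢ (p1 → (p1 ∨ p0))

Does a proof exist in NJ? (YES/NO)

Derivation trace:
[→I]  ⊢ (p1 → (p1 ∨ p0))
  [∨I₁] p1 ⊢ (p1 ∨ p0)
    [Ax] p1 ⊢ p1

Result: YES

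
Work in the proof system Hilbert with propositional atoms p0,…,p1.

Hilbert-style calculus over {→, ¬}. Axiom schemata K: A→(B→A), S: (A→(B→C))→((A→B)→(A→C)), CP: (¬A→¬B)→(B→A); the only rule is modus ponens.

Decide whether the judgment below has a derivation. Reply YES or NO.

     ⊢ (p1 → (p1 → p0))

Truth-table refutation:
  v=00: Γ:[] Δ:[(p1 → (p1 → p0))=T] refutes=False
  v=01: Γ:[] Δ:[(p1 → (p1 → p0))=F] refutes=True  ← countermodel

Result: NO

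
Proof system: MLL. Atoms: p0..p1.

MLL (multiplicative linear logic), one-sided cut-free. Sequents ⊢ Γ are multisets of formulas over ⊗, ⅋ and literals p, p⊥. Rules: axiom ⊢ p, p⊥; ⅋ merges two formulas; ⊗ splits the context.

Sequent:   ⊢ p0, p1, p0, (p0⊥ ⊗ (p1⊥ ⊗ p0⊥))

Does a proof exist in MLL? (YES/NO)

Derivation (root first):
[⊗]  ⊢ p0, p1, p0, (p0⊥ ⊗ (p1⊥ ⊗ p0⊥))
  [Ax]  ⊢ p0, p0⊥
  [⊗]  ⊢ p1, p0, (p1⊥ ⊗ p0⊥)
    [Ax]  ⊢ p1, p1⊥
    [Ax]  ⊢ p0, p0⊥

Result: YES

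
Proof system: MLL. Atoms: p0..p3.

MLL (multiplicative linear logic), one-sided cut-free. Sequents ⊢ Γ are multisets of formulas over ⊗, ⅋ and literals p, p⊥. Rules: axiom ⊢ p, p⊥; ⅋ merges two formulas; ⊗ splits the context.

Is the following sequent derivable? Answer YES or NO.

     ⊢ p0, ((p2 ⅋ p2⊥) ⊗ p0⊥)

Derivation (root first):
[⊗]  ⊢ p0, ((p2 ⅋ p2⊥) ⊗ p0⊥)
  [⅋]  ⊢ (p2 ⅋ p2⊥)
    [Ax]  ⊢ p2, p2⊥
  [Ax]  ⊢ p0, p0⊥

Result: YES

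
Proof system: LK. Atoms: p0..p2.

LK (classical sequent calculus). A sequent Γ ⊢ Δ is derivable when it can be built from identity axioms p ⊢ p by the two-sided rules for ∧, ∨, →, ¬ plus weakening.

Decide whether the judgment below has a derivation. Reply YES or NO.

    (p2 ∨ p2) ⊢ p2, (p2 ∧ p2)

Proof tree:
[∨L] (p2 ∨ p2) ⊢ p2, (p2 ∧ p2)
  [Ax] p2 ⊢ p2
  [∧R] p2 ⊢ (p2 ∧ p2)
    [Ax] p2 ⊢ p2
    [Ax] p2 ⊢ p2

Result: YES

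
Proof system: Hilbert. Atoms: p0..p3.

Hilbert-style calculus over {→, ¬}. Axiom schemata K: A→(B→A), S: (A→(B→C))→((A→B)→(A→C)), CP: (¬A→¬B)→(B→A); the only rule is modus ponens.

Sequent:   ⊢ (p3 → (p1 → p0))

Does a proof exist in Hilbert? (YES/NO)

Enumerate valuations to refute Γ ⊢ Δ:
  v=0000: Γ:[] Δ:[(p3 → (p1 → p0))=T] refutes=False
  v=0001: Γ:[] Δ:[(p3 → (p1 → p0))=T] refutes=False
  v=0010: Γ:[] Δ:[(p3 → (p1 → p0))=T] refutes=False
  v=0011: Γ:[] Δ:[(p3 → (p1 → p0))=T] refutes=False
  v=0100: Γ:[] Δ:[(p3 → (p1 → p0))=T] refutes=False
  v=0101: Γ:[] Δ:[(p3 → (p1 → p0))=F] refutes=True  ← countermodel

Result: NO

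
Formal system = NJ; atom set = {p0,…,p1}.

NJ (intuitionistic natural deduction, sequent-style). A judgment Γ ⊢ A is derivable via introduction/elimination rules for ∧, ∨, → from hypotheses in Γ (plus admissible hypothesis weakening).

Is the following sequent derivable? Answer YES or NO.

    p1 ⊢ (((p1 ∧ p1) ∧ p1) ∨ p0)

Proof tree:
[∨I₁] p1 ⊢ (((p1 ∧ p1) ∧ p1) ∨ p0)
  [∧I] p1 ⊢ ((p1 ∧ p1) ∧ p1)
    [∧I] p1 ⊢ (p1 ∧ p1)
      [Ax] p1 ⊢ p1
      [Ax] p1 ⊢ p1
    [Ax] p1 ⊢ p1

Result: YES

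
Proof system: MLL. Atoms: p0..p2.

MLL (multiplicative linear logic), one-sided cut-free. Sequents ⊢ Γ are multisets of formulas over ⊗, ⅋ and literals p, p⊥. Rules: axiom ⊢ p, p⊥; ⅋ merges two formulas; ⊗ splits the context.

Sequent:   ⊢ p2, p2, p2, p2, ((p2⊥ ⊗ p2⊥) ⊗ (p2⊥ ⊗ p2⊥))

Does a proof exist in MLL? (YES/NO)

Proof tree:
[⊗]  ⊢ p2, p2, p2, p2, ((p2⊥ ⊗ p2⊥) ⊗ (p2⊥ ⊗ p2⊥))
  [⊗]  ⊢ p2, p2, (p2⊥ ⊗ p2⊥)
    [Ax]  ⊢ p2, p2⊥
    [Ax]  ⊢ p2, p2⊥
  [⊗]  ⊢ p2, p2, (p2⊥ ⊗ p2⊥)
    [Ax]  ⊢ p2, p2⊥
    [Ax]  ⊢ p2, p2⊥

Result: YES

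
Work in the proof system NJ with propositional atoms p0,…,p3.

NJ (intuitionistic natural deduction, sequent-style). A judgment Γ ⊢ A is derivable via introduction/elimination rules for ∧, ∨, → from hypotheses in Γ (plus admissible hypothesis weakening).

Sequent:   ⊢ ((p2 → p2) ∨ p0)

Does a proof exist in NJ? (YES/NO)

Derivation trace:
[∨I₁]  ⊢ ((p2 → p2) ∨ p0)
  [→I]  ⊢ (p2 → p2)
    [Ax] p2 ⊢ p2

Result: YES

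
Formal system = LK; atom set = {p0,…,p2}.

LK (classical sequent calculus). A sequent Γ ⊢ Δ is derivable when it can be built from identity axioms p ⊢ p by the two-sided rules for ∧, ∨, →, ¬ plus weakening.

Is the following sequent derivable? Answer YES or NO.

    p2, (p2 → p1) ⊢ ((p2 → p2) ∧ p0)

Search for a countermodel by truth-table:
  v=000: Γ:[p2=F, (p2 → p1)=T] Δ:[((p2 → p2) ∧ p0)=F] refutes=False
  v=001: Γ:[p2=T, (p2 → p1)=F] Δ:[((p2 → p2) ∧ p0)=F] refutes=False
  v=010: Γ:[p2=F, (p2 → p1)=T] Δ:[((p2 → p2) ∧ p0)=F] refutes=False
  v=011: Γ:[p2=T, (p2 → p1)=T] Δ:[((p2 → p2) ∧ p0)=F] refutes=True  ← countermodel

Result: NO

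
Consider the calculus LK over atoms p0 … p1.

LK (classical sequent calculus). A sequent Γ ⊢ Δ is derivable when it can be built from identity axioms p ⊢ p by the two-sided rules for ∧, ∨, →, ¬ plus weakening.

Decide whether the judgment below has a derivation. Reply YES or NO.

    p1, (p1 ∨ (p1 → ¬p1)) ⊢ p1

Derivation (root first):
[∨L] p1, (p1 ∨ (p1 → ¬p1)) ⊢ p1
  [Ax] p1 ⊢ p1
  [→L] p1, (p1 → ¬p1) ⊢ 
    [Ax] p1 ⊢ p1
    [¬L] p1, ¬p1 ⊢ 
      [Ax] p1 ⊢ p1

Result: YES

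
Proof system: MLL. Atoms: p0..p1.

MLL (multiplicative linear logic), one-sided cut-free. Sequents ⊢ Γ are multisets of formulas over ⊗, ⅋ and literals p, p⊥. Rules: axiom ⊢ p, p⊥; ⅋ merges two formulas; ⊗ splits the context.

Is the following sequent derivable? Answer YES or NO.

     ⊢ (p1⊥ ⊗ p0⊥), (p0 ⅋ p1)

Derivation (root first):
[⅋]  ⊢ (p1⊥ ⊗ p0⊥), (p0 ⅋ p1)
  [⊗]  ⊢ p1, p0, (p1⊥ ⊗ p0⊥)
    [Ax]  ⊢ p1, p1⊥
    [Ax]  ⊢ p0, p0⊥

Result: YES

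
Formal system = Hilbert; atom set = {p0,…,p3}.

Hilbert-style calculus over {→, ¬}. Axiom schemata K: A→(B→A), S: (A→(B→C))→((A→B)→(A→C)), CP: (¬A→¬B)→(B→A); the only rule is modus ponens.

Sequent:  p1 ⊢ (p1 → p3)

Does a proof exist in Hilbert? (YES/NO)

Enumerate valuations to refute Γ ⊢ Δ:
  v=0000: Γ:[p1=F] Δ:[(p1 → p3)=T] refutes=False
  v=0001: Γ:[p1=F] Δ:[(p1 → p3)=T] refutes=False
  v=0010: Γ:[p1=F] Δ:[(p1 → p3)=T] refutes=False
  v=0011: Γ:[p1=F] Δ:[(p1 → p3)=T] refutes=False
  v=0100: Γ:[p1=T] Δ:[(p1 → p3)=F] refutes=True  ← countermodel

Result: NO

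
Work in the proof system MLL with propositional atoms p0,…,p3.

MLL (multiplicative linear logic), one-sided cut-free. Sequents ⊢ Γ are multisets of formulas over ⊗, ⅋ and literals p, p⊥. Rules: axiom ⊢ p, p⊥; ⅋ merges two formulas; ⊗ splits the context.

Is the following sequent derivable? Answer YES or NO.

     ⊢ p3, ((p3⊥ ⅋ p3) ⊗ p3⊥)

Derivation (root first):
[⊗]  ⊢ p3, ((p3⊥ ⅋ p3) ⊗ p3⊥)
  [⅋]  ⊢ (p3⊥ ⅋ p3)
    [Ax]  ⊢ p3, p3⊥
  [Ax]  ⊢ p3, p3⊥

Result: YES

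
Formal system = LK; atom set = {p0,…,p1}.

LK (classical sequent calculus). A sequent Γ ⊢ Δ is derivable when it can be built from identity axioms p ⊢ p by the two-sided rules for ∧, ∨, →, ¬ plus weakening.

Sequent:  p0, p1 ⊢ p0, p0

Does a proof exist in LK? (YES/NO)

Derivation (root first):
[WR] p0, p1 ⊢ p0, p0
  [WL] p0, p1 ⊢ p0
    [Ax] p0 ⊢ p0

Result: YES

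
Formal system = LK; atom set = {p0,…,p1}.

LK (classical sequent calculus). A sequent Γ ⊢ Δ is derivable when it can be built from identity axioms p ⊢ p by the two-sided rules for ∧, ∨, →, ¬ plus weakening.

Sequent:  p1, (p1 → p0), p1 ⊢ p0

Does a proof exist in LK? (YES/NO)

Proof tree:
[WL] p1, (p1 → p0), p1 ⊢ p0
  [→L] p1, (p1 → p0) ⊢ p0
    [Ax] p1 ⊢ p1
    [Ax] p0 ⊢ p0

Result: YES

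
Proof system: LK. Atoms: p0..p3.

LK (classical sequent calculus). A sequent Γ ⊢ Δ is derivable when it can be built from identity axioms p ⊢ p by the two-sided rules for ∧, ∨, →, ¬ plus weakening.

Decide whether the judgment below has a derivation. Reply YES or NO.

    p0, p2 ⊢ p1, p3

Search for a countermodel by truth-table:
  v=0000: Γ:[p0=F, p2=F] Δ:[p1=F, p3=F] refutes=False
  v=0001: Γ:[p0=F, p2=F] Δ:[p1=F, p3=T] refutes=False
  v=0010: Γ:[p0=F, p2=T] Δ:[p1=F, p3=F] refutes=False
  v=0011: Γ:[p0=F, p2=T] Δ:[p1=F, p3=T] refutes=False
  v=0100: Γ:[p0=F, p2=F] Δ:[p1=T, p3=F] refutes=False
  v=0101: Γ:[p0=F, p2=F] Δ:[p1=T, p3=T] refutes=False
  v=0110: Γ:[p0=F, p2=T] Δ:[p1=T, p3=F] refutes=False
  v=0111: Γ:[p0=F, p2=T] Δ:[p1=T, p3=T] refutes=False
  v=1000: Γ:[p0=T, p2=F] Δ:[p1=F, p3=F] refutes=False
  v=1001: Γ:[p0=T, p2=F] Δ:[p1=F, p3=T] refutes=False
  v=1010: Γ:[p0=T, p2=T] Δ:[p1=F, p3=F] refutes=True  ← countermodel

Result: NO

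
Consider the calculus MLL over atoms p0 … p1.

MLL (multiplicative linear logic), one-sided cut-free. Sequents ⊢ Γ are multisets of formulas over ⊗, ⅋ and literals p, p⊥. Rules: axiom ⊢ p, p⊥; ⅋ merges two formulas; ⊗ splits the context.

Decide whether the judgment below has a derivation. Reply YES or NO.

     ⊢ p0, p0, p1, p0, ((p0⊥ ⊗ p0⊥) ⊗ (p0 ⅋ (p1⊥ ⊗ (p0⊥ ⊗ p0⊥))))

Derivation (root first):
[⊗]  ⊢ p0, p0, p1, p0, ((p0⊥ ⊗ p0⊥) ⊗ (p0 ⅋ (p1⊥ ⊗ (p0⊥ ⊗ p0⊥))))
  [⊗]  ⊢ p0, p0, (p0⊥ ⊗ p0⊥)
    [Ax]  ⊢ p0, p0⊥
    [Ax]  ⊢ p0, p0⊥
  [⅋]  ⊢ p1, p0, (p0 ⅋ (p1⊥ ⊗ (p0⊥ ⊗ p0⊥)))
    [⊗]  ⊢ p1, p0, p0, (p1⊥ ⊗ (p0⊥ ⊗ p0⊥))
      [Ax]  ⊢ p1, p1⊥
      [⊗]  ⊢ p0, p0, (p0⊥ ⊗ p0⊥)
        [Ax]  ⊢ p0, p0⊥
        [Ax]  ⊢ p0, p0⊥

Result: YES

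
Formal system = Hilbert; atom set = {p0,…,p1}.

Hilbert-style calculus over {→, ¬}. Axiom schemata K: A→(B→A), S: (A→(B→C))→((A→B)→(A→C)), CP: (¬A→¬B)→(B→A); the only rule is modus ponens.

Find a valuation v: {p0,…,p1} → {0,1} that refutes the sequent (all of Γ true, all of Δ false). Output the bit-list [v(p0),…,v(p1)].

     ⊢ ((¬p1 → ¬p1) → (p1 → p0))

Truth-table refutation:
  v=00: Γ:[] Δ:[((¬p1 → ¬p1) → (p1 → p0))=T] refutes=False
  v=01: Γ:[] Δ:[((¬p1 → ¬p1) → (p1 → p0))=F] refutes=True  ← countermodel

Result: [0, 1]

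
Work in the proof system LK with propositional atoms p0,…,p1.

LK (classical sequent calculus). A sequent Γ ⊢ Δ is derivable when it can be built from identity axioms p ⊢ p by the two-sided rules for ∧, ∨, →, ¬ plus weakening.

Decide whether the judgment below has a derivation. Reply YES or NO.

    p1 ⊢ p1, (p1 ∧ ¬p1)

Derivation trace:
[∧R] p1 ⊢ p1, (p1 ∧ ¬p1)
  [Ax] p1 ⊢ p1
  [¬R]  ⊢ p1, ¬p1
    [Ax] p1 ⊢ p1

Result: YES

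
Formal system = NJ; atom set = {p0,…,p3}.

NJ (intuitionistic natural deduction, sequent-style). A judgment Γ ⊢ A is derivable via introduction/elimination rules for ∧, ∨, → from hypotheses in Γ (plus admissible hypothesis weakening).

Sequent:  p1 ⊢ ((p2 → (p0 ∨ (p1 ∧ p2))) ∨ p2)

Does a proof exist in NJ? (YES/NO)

Derivation (root first):
[∨I₁] p1 ⊢ ((p2 → (p0 ∨ (p1 ∧ p2))) ∨ p2)
  [→I] p1 ⊢ (p2 → (p0 ∨ (p1 ∧ p2)))
    [∨I₂] p1, p2 ⊢ (p0 ∨ (p1 ∧ p2))
      [∧I] p1, p2 ⊢ (p1 ∧ p2)
        [Ax] p1 ⊢ p1
        [Ax] p2 ⊢ p2

Result: YES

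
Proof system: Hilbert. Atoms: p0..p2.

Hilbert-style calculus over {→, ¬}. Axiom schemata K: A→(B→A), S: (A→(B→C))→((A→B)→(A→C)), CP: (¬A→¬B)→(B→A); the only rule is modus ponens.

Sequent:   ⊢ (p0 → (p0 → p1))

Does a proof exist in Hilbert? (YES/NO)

Enumerate valuations to refute Γ ⊢ Δ:
  v=000: Γ:[] Δ:[(p0 → (p0 → p1))=T] refutes=False
  v=001: Γ:[] Δ:[(p0 → (p0 → p1))=T] refutes=False
  v=010: Γ:[] Δ:[(p0 → (p0 → p1))=T] refutes=False
  v=011: Γ:[] Δ:[(p0 → (p0 → p1))=T] refutes=False
  v=100: Γ:[] Δ:[(p0 → (p0 → p1))=F] refutes=True  ← countermodel

Result: NO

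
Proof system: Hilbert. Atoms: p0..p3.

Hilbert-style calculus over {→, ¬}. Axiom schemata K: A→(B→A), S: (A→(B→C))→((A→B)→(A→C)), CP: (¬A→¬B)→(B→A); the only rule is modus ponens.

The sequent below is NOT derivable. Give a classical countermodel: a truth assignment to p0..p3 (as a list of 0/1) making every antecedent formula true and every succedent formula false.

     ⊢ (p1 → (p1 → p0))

Search for a countermodel by truth-table:
  v=0000: Γ:[] Δ:[(p1 → (p1 → p0))=T] refutes=False
  v=0001: Γ:[] Δ:[(p1 → (p1 → p0))=T] refutes=False
  v=0010: Γ:[] Δ:[(p1 → (p1 → p0))=T] refutes=False
  v=0011: Γ:[] Δ:[(p1 → (p1 → p0))=T] refutes=False
  v=0100: Γ:[] Δ:[(p1 → (p1 → p0))=F] refutes=True  ← countermodel

Result: [0, 1, 0, 0]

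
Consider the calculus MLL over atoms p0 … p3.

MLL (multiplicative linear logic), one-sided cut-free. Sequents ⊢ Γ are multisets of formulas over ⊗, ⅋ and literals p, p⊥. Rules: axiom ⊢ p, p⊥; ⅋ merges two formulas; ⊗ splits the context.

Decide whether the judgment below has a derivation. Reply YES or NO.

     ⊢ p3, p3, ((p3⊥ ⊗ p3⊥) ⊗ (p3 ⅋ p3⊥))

Proof tree:
[⊗]  ⊢ p3, p3, ((p3⊥ ⊗ p3⊥) ⊗ (p3 ⅋ p3⊥))
  [⊗]  ⊢ p3, p3, (p3⊥ ⊗ p3⊥)
    [Ax]  ⊢ p3, p3⊥
    [Ax]  ⊢ p3, p3⊥
  [⅋]  ⊢ (p3 ⅋ p3⊥)
    [Ax]  ⊢ p3, p3⊥

Result: YES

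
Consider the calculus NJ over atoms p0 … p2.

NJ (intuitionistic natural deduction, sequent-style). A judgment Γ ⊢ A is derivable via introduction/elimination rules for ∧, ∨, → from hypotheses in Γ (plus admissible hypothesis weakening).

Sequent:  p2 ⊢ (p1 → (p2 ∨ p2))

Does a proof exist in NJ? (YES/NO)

Derivation trace:
[→I] p2 ⊢ (p1 → (p2 ∨ p2))
  [Wk] p2, p1 ⊢ (p2 ∨ p2)
    [∨I₁] p2 ⊢ (p2 ∨ p2)
      [Ax] p2 ⊢ p2

Result: YES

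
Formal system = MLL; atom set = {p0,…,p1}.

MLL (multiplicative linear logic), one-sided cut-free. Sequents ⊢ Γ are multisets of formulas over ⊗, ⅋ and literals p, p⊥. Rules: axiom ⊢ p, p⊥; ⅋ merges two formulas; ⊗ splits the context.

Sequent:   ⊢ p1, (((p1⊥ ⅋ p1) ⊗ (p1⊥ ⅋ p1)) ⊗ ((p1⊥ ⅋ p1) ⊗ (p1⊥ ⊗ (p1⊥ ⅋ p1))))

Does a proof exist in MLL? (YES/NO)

Proof tree:
[⊗]  ⊢ p1, (((p1⊥ ⅋ p1) ⊗ (p1⊥ ⅋ p1)) ⊗ ((p1⊥ ⅋ p1) ⊗ (p1⊥ ⊗ (p1⊥ ⅋ p1))))
  [⊗]  ⊢ ((p1⊥ ⅋ p1) ⊗ (p1⊥ ⅋ p1))
    [⅋]  ⊢ (p1⊥ ⅋ p1)
      [Ax]  ⊢ p1, p1⊥
    [⅋]  ⊢ (p1⊥ ⅋ p1)
      [Ax]  ⊢ p1, p1⊥
  [⊗]  ⊢ p1, ((p1⊥ ⅋ p1) ⊗ (p1⊥ ⊗ (p1⊥ ⅋ p1)))
    [⅋]  ⊢ (p1⊥ ⅋ p1)
      [Ax]  ⊢ p1, p1⊥
    [⊗]  ⊢ p1, (p1⊥ ⊗ (p1⊥ ⅋ p1))
      [Ax]  ⊢ p1, p1⊥
      [⅋]  ⊢ (p1⊥ ⅋ p1)
        [Ax]  ⊢ p1, p1⊥

Result: YES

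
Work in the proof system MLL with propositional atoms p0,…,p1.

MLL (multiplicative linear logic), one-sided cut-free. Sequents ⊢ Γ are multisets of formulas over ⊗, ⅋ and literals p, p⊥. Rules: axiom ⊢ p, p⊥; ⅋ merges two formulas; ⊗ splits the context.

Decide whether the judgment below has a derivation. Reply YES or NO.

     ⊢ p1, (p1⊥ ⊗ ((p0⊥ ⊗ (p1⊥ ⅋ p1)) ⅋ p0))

Proof tree:
[⊗]  ⊢ p1, (p1⊥ ⊗ ((p0⊥ ⊗ (p1⊥ ⅋ p1)) ⅋ p0))
  [Ax]  ⊢ p1, p1⊥
  [⅋]  ⊢ ((p0⊥ ⊗ (p1⊥ ⅋ p1)) ⅋ p0)
    [⊗]  ⊢ p0, (p0⊥ ⊗ (p1⊥ ⅋ p1))
      [Ax]  ⊢ p0, p0⊥
      [⅋]  ⊢ (p1⊥ ⅋ p1)
        [Ax]  ⊢ p1, p1⊥

Result: YES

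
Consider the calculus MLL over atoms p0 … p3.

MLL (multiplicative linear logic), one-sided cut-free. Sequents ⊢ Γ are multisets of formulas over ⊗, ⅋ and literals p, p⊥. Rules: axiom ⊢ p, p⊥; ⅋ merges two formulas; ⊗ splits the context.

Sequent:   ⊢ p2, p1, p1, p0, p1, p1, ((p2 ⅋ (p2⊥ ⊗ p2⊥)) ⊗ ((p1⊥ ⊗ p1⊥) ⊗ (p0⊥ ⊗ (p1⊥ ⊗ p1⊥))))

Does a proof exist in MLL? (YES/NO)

Derivation (root first):
[⊗]  ⊢ p2, p1, p1, p0, p1, p1, ((p2 ⅋ (p2⊥ ⊗ p2⊥)) ⊗ ((p1⊥ ⊗ p1⊥) ⊗ (p0⊥ ⊗ (p1⊥ ⊗ p1⊥))))
  [⅋]  ⊢ p2, (p2 ⅋ (p2⊥ ⊗ p2⊥))
    [⊗]  ⊢ p2, p2, (p2⊥ ⊗ p2⊥)
      [Ax]  ⊢ p2, p2⊥
      [Ax]  ⊢ p2, p2⊥
  [⊗]  ⊢ p1, p1, p0, p1, p1, ((p1⊥ ⊗ p1⊥) ⊗ (p0⊥ ⊗ (p1⊥ ⊗ p1⊥)))
    [⊗]  ⊢ p1, p1, (p1⊥ ⊗ p1⊥)
      [Ax]  ⊢ p1, p1⊥
      [Ax]  ⊢ p1, p1⊥
    [⊗]  ⊢ p0, p1, p1, (p0⊥ ⊗ (p1⊥ ⊗ p1⊥))
      [Ax]  ⊢ p0, p0⊥
      [⊗]  ⊢ p1, p1, (p1⊥ ⊗ p1⊥)
        [Ax]  ⊢ p1, p1⊥
        [Ax]  ⊢ p1, p1⊥

Result: YES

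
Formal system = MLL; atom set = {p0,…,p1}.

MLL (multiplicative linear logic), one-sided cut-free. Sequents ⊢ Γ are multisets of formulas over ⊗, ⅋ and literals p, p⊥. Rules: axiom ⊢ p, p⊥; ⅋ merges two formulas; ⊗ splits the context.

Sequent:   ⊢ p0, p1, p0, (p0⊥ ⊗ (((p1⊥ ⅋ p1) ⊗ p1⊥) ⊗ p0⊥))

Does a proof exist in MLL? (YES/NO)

Proof tree:
[⊗]  ⊢ p0, p1, p0, (p0⊥ ⊗ (((p1⊥ ⅋ p1) ⊗ p1⊥) ⊗ p0⊥))
  [Ax]  ⊢ p0, p0⊥
  [⊗]  ⊢ p1, p0, (((p1⊥ ⅋ p1) ⊗ p1⊥) ⊗ p0⊥)
    [⊗]  ⊢ p1, ((p1⊥ ⅋ p1) ⊗ p1⊥)
      [⅋]  ⊢ (p1⊥ ⅋ p1)
        [Ax]  ⊢ p1, p1⊥
      [Ax]  ⊢ p1, p1⊥
    [Ax]  ⊢ p0, p0⊥

Result: YES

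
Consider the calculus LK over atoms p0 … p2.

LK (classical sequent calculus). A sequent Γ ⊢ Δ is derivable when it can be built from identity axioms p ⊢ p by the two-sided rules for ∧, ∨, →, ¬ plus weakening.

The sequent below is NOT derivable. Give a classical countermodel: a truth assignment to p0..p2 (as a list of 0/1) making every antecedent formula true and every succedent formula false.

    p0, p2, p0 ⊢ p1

Truth-table refutation:
  v=000: Γ:[p0=F, p2=F, p0=F] Δ:[p1=F] refutes=False
  v=001: Γ:[p0=F, p2=T, p0=F] Δ:[p1=F] refutes=False
  v=010: Γ:[p0=F, p2=F, p0=F] Δ:[p1=T] refutes=False
  v=011: Γ:[p0=F, p2=T, p0=F] Δ:[p1=T] refutes=False
  v=100: Γ:[p0=T, p2=F, p0=T] Δ:[p1=F] refutes=False
  v=101: Γ:[p0=T, p2=T, p0=T] Δ:[p1=F] refutes=True  ← countermodel

Result: [1, 0, 1]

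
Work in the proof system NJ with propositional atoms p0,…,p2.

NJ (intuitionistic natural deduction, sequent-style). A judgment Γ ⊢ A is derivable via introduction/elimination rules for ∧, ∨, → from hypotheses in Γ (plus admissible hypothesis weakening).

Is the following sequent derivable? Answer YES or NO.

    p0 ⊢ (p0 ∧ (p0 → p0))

Derivation (root first):
[∧I] p0 ⊢ (p0 ∧ (p0 → p0))
  [Ax] p0 ⊢ p0
  [→I]  ⊢ (p0 → p0)
    [Ax] p0 ⊢ p0

Result: YES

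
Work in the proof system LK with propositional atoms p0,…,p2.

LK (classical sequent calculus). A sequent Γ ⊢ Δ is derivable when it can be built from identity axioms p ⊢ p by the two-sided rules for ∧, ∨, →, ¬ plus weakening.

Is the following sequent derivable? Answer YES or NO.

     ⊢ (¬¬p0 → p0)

Derivation trace:
[→R]  ⊢ (¬¬p0 → p0)
  [¬L] ¬¬p0 ⊢ p0
    [¬R]  ⊢ p0, ¬p0
      [Ax] p0 ⊢ p0

Result: YES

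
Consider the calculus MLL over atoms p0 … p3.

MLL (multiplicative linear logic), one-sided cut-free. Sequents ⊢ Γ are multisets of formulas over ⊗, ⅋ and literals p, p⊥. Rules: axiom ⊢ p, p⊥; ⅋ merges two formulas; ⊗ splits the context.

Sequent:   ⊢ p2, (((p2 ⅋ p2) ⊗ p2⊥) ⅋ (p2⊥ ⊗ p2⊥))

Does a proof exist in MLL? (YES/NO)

Derivation trace:
[⅋]  ⊢ p2, (((p2 ⅋ p2) ⊗ p2⊥) ⅋ (p2⊥ ⊗ p2⊥))
  [⊗]  ⊢ (p2⊥ ⊗ p2⊥), p2, ((p2 ⅋ p2) ⊗ p2⊥)
    [⅋]  ⊢ (p2⊥ ⊗ p2⊥), (p2 ⅋ p2)
      [⊗]  ⊢ p2, p2, (p2⊥ ⊗ p2⊥)
        [Ax]  ⊢ p2, p2⊥
        [Ax]  ⊢ p2, p2⊥
    [Ax]  ⊢ p2, p2⊥

Result: YES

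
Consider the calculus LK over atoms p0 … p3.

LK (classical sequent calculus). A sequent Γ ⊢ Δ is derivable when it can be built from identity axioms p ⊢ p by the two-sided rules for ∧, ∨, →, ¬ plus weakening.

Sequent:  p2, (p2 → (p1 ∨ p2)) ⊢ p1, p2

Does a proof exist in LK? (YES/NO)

Derivation trace:
[→L] p2, (p2 → (p1 ∨ p2)) ⊢ p1, p2
  [Ax] p2 ⊢ p2
  [∨L] (p1 ∨ p2) ⊢ p1, p2
    [Ax] p1 ⊢ p1
    [WR] p2 ⊢ p2, p1
      [Ax] p2 ⊢ p2

Result: YES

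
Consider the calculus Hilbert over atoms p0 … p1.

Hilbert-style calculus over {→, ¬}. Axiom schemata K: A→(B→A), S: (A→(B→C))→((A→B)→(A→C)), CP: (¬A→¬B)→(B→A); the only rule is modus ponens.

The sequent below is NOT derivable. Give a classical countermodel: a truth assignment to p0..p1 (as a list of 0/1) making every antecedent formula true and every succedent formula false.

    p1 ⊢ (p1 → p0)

Enumerate valuations to refute Γ ⊢ Δ:
  v=00: Γ:[p1=F] Δ:[(p1 → p0)=T] refutes=False
  v=01: Γ:[p1=T] Δ:[(p1 → p0)=F] refutes=True  ← countermodel

Result: [0, 1]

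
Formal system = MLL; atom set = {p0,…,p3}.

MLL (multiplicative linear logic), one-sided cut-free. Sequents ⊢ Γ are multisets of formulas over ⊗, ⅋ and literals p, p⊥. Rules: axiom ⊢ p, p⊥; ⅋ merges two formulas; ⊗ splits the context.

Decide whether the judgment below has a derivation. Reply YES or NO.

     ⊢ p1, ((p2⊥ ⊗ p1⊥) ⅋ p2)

Proof tree:
[⅋]  ⊢ p1, ((p2⊥ ⊗ p1⊥) ⅋ p2)
  [⊗]  ⊢ p2, p1, (p2⊥ ⊗ p1⊥)
    [Ax]  ⊢ p2, p2⊥
    [Ax]  ⊢ p1, p1⊥

Result: YES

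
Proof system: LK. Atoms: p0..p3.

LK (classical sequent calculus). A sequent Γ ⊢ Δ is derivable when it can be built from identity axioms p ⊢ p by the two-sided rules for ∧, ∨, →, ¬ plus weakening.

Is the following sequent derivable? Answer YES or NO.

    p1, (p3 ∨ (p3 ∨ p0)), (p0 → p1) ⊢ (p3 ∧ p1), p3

Enumerate valuations to refute Γ ⊢ Δ:
  v=0000: Γ:[p1=F, (p3 ∨ (p3 ∨ p0))=F, (p0 → p1)=T] Δ:[(p3 ∧ p1)=F, p3=F] refutes=False
  v=0001: Γ:[p1=F, (p3 ∨ (p3 ∨ p0))=T, (p0 → p1)=T] Δ:[(p3 ∧ p1)=F, p3=T] refutes=False
  v=0010: Γ:[p1=F, (p3 ∨ (p3 ∨ p0))=F, (p0 → p1)=T] Δ:[(p3 ∧ p1)=F, p3=F] refutes=False
  v=0011: Γ:[p1=F, (p3 ∨ (p3 ∨ p0))=T, (p0 → p1)=T] Δ:[(p3 ∧ p1)=F, p3=T] refutes=False
  v=0100: Γ:[p1=T, (p3 ∨ (p3 ∨ p0))=F, (p0 → p1)=T] Δ:[(p3 ∧ p1)=F, p3=F] refutes=False
  v=0101: Γ:[p1=T, (p3 ∨ (p3 ∨ p0))=T, (p0 → p1)=T] Δ:[(p3 ∧ p1)=T, p3=T] refutes=False
  v=0110: Γ:[p1=T, (p3 ∨ (p3 ∨ p0))=F, (p0 → p1)=T] Δ:[(p3 ∧ p1)=F, p3=F] refutes=False
  v=0111: Γ:[p1=T, (p3 ∨ (p3 ∨ p0))=T, (p0 → p1)=T] Δ:[(p3 ∧ p1)=T, p3=T] refutes=False
  v=1000: Γ:[p1=F, (p3 ∨ (p3 ∨ p0))=T, (p0 → p1)=F] Δ:[(p3 ∧ p1)=F, p3=F] refutes=False
  v=1001: Γ:[p1=F, (p3 ∨ (p3 ∨ p0))=T, (p0 → p1)=F] Δ:[(p3 ∧ p1)=F, p3=T] refutes=False
  v=1010: Γ:[p1=F, (p3 ∨ (p3 ∨ p0))=T, (p0 → p1)=F] Δ:[(p3 ∧ p1)=F, p3=F] refutes=False
  v=1011: Γ:[p1=F, (p3 ∨ (p3 ∨ p0))=T, (p0 → p1)=F] Δ:[(p3 ∧ p1)=F, p3=T] refutes=False
  v=1100: Γ:[p1=T, (p3 ∨ (p3 ∨ p0))=T, (p0 → p1)=T] Δ:[(p3 ∧ p1)=F, p3=F] refutes=True  ← countermodel

Result: NO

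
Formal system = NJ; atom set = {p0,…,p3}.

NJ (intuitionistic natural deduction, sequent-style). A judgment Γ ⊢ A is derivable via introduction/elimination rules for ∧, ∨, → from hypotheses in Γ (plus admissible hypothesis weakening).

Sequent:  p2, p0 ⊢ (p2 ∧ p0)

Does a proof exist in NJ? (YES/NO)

Derivation trace:
[∧I] p2, p0 ⊢ (p2 ∧ p0)
  [Wk] p2, p0 ⊢ p2
    [Ax] p2 ⊢ p2
  [Ax] p0 ⊢ p0

Result: YES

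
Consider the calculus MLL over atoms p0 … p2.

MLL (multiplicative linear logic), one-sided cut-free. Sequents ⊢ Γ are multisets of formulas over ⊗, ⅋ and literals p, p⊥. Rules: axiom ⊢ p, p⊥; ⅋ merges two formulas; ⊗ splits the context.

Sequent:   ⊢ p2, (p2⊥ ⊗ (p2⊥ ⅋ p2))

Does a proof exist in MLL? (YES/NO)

Derivation (root first):
[⊗]  ⊢ p2, (p2⊥ ⊗ (p2⊥ ⅋ p2))
  [Ax]  ⊢ p2, p2⊥
  [⅋]  ⊢ (p2⊥ ⅋ p2)
    [Ax]  ⊢ p2, p2⊥

Result: YES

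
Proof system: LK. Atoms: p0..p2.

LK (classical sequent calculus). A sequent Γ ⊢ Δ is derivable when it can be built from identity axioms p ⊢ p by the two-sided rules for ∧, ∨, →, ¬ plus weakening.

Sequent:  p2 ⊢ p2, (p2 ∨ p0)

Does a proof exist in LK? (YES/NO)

Proof tree:
[∨R] p2 ⊢ p2, (p2 ∨ p0)
  [WR] p2 ⊢ p2, p2, p0
    [WR] p2 ⊢ p2, p2
      [Ax] p2 ⊢ p2

Result: YES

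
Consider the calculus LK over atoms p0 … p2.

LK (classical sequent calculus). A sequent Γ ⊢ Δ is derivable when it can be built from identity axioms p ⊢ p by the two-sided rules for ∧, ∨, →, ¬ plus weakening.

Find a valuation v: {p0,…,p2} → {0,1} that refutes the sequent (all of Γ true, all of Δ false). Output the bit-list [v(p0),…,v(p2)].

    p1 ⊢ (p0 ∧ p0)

Truth-table refutation:
  v=000: Γ:[p1=F] Δ:[(p0 ∧ p0)=F] refutes=False
  v=001: Γ:[p1=F] Δ:[(p0 ∧ p0)=F] refutes=False
  v=010: Γ:[p1=T] Δ:[(p0 ∧ p0)=F] refutes=True  ← countermodel

Result: [0, 1, 0]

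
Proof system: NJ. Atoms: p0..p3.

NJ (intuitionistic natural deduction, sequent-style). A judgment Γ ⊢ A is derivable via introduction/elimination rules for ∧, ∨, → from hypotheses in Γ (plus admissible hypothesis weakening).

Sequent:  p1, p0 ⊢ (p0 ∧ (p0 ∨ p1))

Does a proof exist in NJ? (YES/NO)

Derivation trace:
[∧I] p1, p0 ⊢ (p0 ∧ (p0 ∨ p1))
  [Ax] p0 ⊢ p0
  [∨I₂] p1 ⊢ (p0 ∨ p1)
    [Ax] p1 ⊢ p1

Result: YES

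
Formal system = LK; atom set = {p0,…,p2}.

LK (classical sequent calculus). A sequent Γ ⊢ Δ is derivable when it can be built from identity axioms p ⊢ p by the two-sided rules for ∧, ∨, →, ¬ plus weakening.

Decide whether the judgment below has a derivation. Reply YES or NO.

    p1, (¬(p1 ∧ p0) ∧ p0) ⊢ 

Derivation (root first):
[∧L] p1, (¬(p1 ∧ p0) ∧ p0) ⊢ 
  [¬L] p1, p0, ¬(p1 ∧ p0) ⊢ 
    [∧R] p1, p0 ⊢ (p1 ∧ p0)
      [Ax] p1 ⊢ p1
      [Ax] p0 ⊢ p0

Result: YES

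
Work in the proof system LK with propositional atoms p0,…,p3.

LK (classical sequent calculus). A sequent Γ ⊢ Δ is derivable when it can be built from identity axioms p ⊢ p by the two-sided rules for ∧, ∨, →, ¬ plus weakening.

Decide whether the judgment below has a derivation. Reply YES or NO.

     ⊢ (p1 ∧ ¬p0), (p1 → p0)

Derivation (root first):
[→R]  ⊢ (p1 ∧ ¬p0), (p1 → p0)
  [∧R] p1 ⊢ p0, (p1 ∧ ¬p0)
    [Ax] p1 ⊢ p1
    [¬R]  ⊢ p0, ¬p0
      [Ax] p0 ⊢ p0

Result: YES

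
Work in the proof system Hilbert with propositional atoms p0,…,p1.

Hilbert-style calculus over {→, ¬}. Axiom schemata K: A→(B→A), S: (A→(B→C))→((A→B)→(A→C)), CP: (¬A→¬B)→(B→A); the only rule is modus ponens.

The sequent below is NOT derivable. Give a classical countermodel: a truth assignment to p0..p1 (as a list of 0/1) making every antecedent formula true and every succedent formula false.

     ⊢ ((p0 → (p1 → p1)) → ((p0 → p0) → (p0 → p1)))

Enumerate valuations to refute Γ ⊢ Δ:
  v=00: Γ:[] Δ:[((p0 → (p1 → p1)) → ((p0 → p0) → (p0 → p1)))=T] refutes=False
  v=01: Γ:[] Δ:[((p0 → (p1 → p1)) → ((p0 → p0) → (p0 → p1)))=T] refutes=False
  v=10: Γ:[] Δ:[((p0 → (p1 → p1)) → ((p0 → p0) → (p0 → p1)))=F] refutes=True  ← countermodel

Result: [1, 0]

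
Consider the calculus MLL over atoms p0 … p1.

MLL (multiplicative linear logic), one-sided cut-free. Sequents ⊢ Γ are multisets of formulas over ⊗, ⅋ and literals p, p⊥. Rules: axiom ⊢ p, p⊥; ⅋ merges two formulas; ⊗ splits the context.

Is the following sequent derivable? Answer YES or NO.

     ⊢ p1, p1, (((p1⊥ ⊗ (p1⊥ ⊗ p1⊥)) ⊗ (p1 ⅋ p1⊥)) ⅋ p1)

Derivation trace:
[⅋]  ⊢ p1, p1, (((p1⊥ ⊗ (p1⊥ ⊗ p1⊥)) ⊗ (p1 ⅋ p1⊥)) ⅋ p1)
  [⊗]  ⊢ p1, p1, p1, ((p1⊥ ⊗ (p1⊥ ⊗ p1⊥)) ⊗ (p1 ⅋ p1⊥))
    [⊗]  ⊢ p1, p1, p1, (p1⊥ ⊗ (p1⊥ ⊗ p1⊥))
      [Ax]  ⊢ p1, p1⊥
      [⊗]  ⊢ p1, p1, (p1⊥ ⊗ p1⊥)
        [Ax]  ⊢ p1, p1⊥
        [Ax]  ⊢ p1, p1⊥
    [⅋]  ⊢ (p1 ⅋ p1⊥)
      [Ax]  ⊢ p1, p1⊥

Result: YES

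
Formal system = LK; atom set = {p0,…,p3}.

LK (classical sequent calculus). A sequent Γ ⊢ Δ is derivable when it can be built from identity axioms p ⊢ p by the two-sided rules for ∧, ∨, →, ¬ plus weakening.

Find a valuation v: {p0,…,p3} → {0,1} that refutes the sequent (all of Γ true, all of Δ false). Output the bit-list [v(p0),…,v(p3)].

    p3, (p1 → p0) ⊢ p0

Enumerate valuations to refute Γ ⊢ Δ:
  v=0000: Γ:[p3=F, (p1 → p0)=T] Δ:[p0=F] refutes=False
  v=0001: Γ:[p3=T, (p1 → p0)=T] Δ:[p0=F] refutes=True  ← countermodel

Result: [0, 0, 0, 1]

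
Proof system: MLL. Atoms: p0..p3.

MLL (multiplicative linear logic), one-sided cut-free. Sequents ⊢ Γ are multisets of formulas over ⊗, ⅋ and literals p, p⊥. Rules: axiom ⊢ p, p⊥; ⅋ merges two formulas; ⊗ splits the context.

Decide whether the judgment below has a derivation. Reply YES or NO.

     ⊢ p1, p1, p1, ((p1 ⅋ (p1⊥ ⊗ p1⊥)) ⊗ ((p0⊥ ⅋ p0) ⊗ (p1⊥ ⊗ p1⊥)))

Derivation (root first):
[⊗]  ⊢ p1, p1, p1, ((p1 ⅋ (p1⊥ ⊗ p1⊥)) ⊗ ((p0⊥ ⅋ p0) ⊗ (p1⊥ ⊗ p1⊥)))
  [⅋]  ⊢ p1, (p1 ⅋ (p1⊥ ⊗ p1⊥))
    [⊗]  ⊢ p1, p1, (p1⊥ ⊗ p1⊥)
      [Ax]  ⊢ p1, p1⊥
      [Ax]  ⊢ p1, p1⊥
  [⊗]  ⊢ p1, p1, ((p0⊥ ⅋ p0) ⊗ (p1⊥ ⊗ p1⊥))
    [⅋]  ⊢ (p0⊥ ⅋ p0)
      [Ax]  ⊢ p0, p0⊥
    [⊗]  ⊢ p1, p1, (p1⊥ ⊗ p1⊥)
      [Ax]  ⊢ p1, p1⊥
      [Ax]  ⊢ p1, p1⊥

Result: YES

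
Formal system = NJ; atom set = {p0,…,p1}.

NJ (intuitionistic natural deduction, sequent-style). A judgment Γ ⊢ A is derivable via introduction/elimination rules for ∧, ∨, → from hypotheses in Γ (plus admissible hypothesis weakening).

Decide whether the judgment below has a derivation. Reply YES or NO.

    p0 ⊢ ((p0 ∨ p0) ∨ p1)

Derivation (root first):
[∨I₁] p0 ⊢ ((p0 ∨ p0) ∨ p1)
  [∨I₁] p0 ⊢ (p0 ∨ p0)
    [Ax] p0 ⊢ p0

Result: YES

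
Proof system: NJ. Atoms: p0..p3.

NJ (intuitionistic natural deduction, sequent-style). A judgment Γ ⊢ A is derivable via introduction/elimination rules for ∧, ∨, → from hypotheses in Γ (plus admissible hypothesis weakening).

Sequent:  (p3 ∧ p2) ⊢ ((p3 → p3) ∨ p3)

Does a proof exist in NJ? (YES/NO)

Derivation (root first):
[∨I₁] (p3 ∧ p2) ⊢ ((p3 → p3) ∨ p3)
  [Wk] (p3 ∧ p2) ⊢ (p3 → p3)
    [→I]  ⊢ (p3 → p3)
      [Ax] p3 ⊢ p3

Result: YES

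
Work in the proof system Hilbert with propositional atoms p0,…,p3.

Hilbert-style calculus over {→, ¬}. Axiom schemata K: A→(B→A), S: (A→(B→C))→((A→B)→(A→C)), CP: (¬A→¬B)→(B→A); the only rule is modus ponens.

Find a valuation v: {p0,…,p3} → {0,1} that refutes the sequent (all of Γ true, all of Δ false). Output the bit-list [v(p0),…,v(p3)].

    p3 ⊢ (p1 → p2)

Truth-table refutation:
  v=0000: Γ:[p3=F] Δ:[(p1 → p2)=T] refutes=False
  v=0001: Γ:[p3=T] Δ:[(p1 → p2)=T] refutes=False
  v=0010: Γ:[p3=F] Δ:[(p1 → p2)=T] refutes=False
  v=0011: Γ:[p3=T] Δ:[(p1 → p2)=T] refutes=False
  v=0100: Γ:[p3=F] Δ:[(p1 → p2)=F] refutes=False
  v=0101: Γ:[p3=T] Δ:[(p1 → p2)=F] refutes=True  ← countermodel

Result: [0, 1, 0, 1]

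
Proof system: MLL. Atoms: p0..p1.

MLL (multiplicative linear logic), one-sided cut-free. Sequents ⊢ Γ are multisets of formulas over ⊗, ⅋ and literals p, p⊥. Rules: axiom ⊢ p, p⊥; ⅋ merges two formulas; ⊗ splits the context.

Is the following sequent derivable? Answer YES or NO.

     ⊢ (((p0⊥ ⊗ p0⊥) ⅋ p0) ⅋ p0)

Derivation trace:
[⅋]  ⊢ (((p0⊥ ⊗ p0⊥) ⅋ p0) ⅋ p0)
  [⅋]  ⊢ p0, ((p0⊥ ⊗ p0⊥) ⅋ p0)
    [⊗]  ⊢ p0, p0, (p0⊥ ⊗ p0⊥)
      [Ax]  ⊢ p0, p0⊥
      [Ax]  ⊢ p0, p0⊥

Result: YES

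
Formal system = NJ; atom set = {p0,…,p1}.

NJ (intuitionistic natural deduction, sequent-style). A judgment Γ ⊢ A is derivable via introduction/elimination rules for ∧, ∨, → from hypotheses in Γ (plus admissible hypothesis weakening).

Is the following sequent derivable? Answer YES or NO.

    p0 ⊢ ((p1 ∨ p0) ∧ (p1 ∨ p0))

Derivation (root first):
[∧I] p0 ⊢ ((p1 ∨ p0) ∧ (p1 ∨ p0))
  [∨I₂] p0 ⊢ (p1 ∨ p0)
    [Ax] p0 ⊢ p0
  [∨I₂] p0 ⊢ (p1 ∨ p0)
    [Ax] p0 ⊢ p0

Result: YES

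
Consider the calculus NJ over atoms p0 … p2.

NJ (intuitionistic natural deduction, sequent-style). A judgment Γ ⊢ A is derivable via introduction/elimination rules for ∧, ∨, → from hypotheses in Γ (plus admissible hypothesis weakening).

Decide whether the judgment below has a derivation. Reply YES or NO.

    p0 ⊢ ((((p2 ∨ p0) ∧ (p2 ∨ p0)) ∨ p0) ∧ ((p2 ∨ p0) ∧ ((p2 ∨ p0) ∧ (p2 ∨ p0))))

Derivation trace:
[∧I] p0 ⊢ ((((p2 ∨ p0) ∧ (p2 ∨ p0)) ∨ p0) ∧ ((p2 ∨ p0) ∧ ((p2 ∨ p0) ∧ (p2 ∨ p0))))
  [∨I₁] p0 ⊢ (((p2 ∨ p0) ∧ (p2 ∨ p0)) ∨ p0)
    [∧I] p0 ⊢ ((p2 ∨ p0) ∧ (p2 ∨ p0))
      [∨I₂] p0 ⊢ (p2 ∨ p0)
        [Ax] p0 ⊢ p0
      [∨I₂] p0 ⊢ (p2 ∨ p0)
        [Ax] p0 ⊢ p0
  [∧I] p0 ⊢ ((p2 ∨ p0) ∧ ((p2 ∨ p0) ∧ (p2 ∨ p0)))
    [∨I₂] p0 ⊢ (p2 ∨ p0)
      [Ax] p0 ⊢ p0
    [∧I] p0 ⊢ ((p2 ∨ p0) ∧ (p2 ∨ p0))
      [∨I₂] p0 ⊢ (p2 ∨ p0)
        [Ax] p0 ⊢ p0
      [∨I₂] p0 ⊢ (p2 ∨ p0)
        [Ax] p0 ⊢ p0

Result: YES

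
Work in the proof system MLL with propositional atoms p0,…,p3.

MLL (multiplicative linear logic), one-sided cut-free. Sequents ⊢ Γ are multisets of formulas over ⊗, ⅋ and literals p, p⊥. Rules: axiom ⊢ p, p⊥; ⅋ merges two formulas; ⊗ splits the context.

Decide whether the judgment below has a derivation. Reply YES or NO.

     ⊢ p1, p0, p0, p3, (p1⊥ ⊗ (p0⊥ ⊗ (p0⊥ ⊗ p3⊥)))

Derivation (root first):
[⊗]  ⊢ p1, p0, p0, p3, (p1⊥ ⊗ (p0⊥ ⊗ (p0⊥ ⊗ p3⊥)))
  [Ax]  ⊢ p1, p1⊥
  [⊗]  ⊢ p0, p0, p3, (p0⊥ ⊗ (p0⊥ ⊗ p3⊥))
    [Ax]  ⊢ p0, p0⊥
    [⊗]  ⊢ p0, p3, (p0⊥ ⊗ p3⊥)
      [Ax]  ⊢ p0, p0⊥
      [Ax]  ⊢ p3, p3⊥

Result: YES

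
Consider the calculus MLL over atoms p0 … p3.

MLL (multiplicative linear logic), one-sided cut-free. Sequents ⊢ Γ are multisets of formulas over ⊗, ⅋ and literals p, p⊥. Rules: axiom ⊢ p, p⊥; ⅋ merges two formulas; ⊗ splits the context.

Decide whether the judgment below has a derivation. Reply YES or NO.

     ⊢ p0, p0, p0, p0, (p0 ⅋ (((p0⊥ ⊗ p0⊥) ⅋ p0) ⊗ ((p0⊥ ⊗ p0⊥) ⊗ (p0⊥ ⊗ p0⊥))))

Proof tree:
[⅋]  ⊢ p0, p0, p0, p0, (p0 ⅋ (((p0⊥ ⊗ p0⊥) ⅋ p0) ⊗ ((p0⊥ ⊗ p0⊥) ⊗ (p0⊥ ⊗ p0⊥))))
  [⊗]  ⊢ p0, p0, p0, p0, p0, (((p0⊥ ⊗ p0⊥) ⅋ p0) ⊗ ((p0⊥ ⊗ p0⊥) ⊗ (p0⊥ ⊗ p0⊥)))
    [⅋]  ⊢ p0, ((p0⊥ ⊗ p0⊥) ⅋ p0)
      [⊗]  ⊢ p0, p0, (p0⊥ ⊗ p0⊥)
        [Ax]  ⊢ p0, p0⊥
        [Ax]  ⊢ p0, p0⊥
    [⊗]  ⊢ p0, p0, p0, p0, ((p0⊥ ⊗ p0⊥) ⊗ (p0⊥ ⊗ p0⊥))
      [⊗]  ⊢ p0, p0, (p0⊥ ⊗ p0⊥)
        [Ax]  ⊢ p0, p0⊥
        [Ax]  ⊢ p0, p0⊥
      [⊗]  ⊢ p0, p0, (p0⊥ ⊗ p0⊥)
        [Ax]  ⊢ p0, p0⊥
        [Ax]  ⊢ p0, p0⊥

Result: YES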